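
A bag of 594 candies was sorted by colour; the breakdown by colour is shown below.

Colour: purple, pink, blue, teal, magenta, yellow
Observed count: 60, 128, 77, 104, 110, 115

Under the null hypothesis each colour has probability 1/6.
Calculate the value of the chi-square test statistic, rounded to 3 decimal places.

32.808

Under H₀ each category has probability 1/6, so each expected count is 594/6 = 99.
purple: (60 − 99)²/99 = 1521/99 = 15.3636
pink: (128 − 99)²/99 = 841/99 = 8.4949
blue: (77 − 99)²/99 = 484/99 = 4.8889
teal: (104 − 99)²/99 = 25/99 = 0.2525
magenta: (110 − 99)²/99 = 121/99 = 1.2222
yellow: (115 − 99)²/99 = 256/99 = 2.5859
Sum = 32.808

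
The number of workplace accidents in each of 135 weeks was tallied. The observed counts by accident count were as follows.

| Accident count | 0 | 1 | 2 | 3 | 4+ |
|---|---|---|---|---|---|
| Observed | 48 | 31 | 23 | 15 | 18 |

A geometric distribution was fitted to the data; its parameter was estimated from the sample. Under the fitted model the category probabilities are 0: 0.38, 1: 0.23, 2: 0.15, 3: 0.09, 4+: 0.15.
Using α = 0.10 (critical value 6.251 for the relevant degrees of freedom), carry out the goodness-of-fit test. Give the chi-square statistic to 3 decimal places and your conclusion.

1.504; do not reject

Expected counts E_i = n·p_i: 135×0.38 = 51.3, 135×0.23 = 31.05, 135×0.15 = 20.25, 135×0.09 = 12.15, 135×0.15 = 20.25.
χ² = (48−51.3)²/51.3 + (31−31.05)²/31.05 + (23−20.25)²/20.25 + (15−12.15)²/12.15 + (18−20.25)²/20.25
   = 0.2123 + 0.0001 + 0.3735 + 0.6685 + 0.2500
Sum = 1.504
df = 3. Since 1.504 < 6.251, we do not reject H₀.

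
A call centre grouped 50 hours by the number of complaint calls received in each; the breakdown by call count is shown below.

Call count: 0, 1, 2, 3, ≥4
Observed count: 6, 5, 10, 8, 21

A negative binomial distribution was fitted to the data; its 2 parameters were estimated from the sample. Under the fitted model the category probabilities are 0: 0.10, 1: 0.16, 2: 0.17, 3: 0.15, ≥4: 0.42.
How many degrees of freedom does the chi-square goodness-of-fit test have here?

2

There are k = 5 categories and 2 parameters estimated from the data, so df = 5 − 1 − 2 = 2.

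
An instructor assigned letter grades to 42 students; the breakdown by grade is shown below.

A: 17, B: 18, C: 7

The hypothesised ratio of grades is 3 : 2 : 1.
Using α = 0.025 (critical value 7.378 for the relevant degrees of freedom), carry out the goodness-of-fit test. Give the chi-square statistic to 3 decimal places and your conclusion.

Ratio total = 6. Expected counts: 42×3/6 = 21, 42×2/6 = 14, 42×1/6 = 7.
A: (17 − 21)²/21 = 16/21 = 0.7619
B: (18 − 14)²/14 = 16/14 = 1.1429
C: (7 − 7)²/7 = 0/7 = 0.0000
Sum = 1.905
df = 2. Since 1.905 < 7.378, we do not reject H₀.

1.905; do not reject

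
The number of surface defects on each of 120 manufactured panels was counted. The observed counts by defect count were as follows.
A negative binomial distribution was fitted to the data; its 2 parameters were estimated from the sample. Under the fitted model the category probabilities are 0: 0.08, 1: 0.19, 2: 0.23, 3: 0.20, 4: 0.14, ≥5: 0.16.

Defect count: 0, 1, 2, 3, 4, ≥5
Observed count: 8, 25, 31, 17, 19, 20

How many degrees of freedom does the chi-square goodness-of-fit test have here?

There are k = 6 categories and 2 parameters estimated from the data, so df = 6 − 1 − 2 = 3.

3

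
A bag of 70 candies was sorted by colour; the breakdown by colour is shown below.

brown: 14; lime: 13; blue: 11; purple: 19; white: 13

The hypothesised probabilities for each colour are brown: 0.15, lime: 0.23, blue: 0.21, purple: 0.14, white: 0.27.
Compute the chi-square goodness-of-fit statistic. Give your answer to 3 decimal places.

13.173

Expected counts E_i = n·p_i: 70×0.15 = 10.5, 70×0.23 = 16.1, 70×0.21 = 14.7, 70×0.14 = 9.8, 70×0.27 = 18.9.
brown: (14 − 10.5)²/10.5 = 12.25/10.5 = 1.1667
lime: (13 − 16.1)²/16.1 = 9.61/16.1 = 0.5969
blue: (11 − 14.7)²/14.7 = 13.69/14.7 = 0.9313
purple: (19 − 9.8)²/9.8 = 84.64/9.8 = 8.6367
white: (13 − 18.9)²/18.9 = 34.81/18.9 = 1.8418
Sum = 13.173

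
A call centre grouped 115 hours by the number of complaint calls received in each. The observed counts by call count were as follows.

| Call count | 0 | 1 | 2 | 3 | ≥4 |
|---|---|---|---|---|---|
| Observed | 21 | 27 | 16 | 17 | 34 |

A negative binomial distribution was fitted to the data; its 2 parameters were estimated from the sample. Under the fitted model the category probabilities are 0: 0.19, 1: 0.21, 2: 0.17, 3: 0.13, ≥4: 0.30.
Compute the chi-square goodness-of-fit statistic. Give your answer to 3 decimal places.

1.302

Expected counts E_i = n·p_i: 115×0.19 = 21.85, 115×0.21 = 24.15, 115×0.17 = 19.55, 115×0.13 = 14.95, 115×0.30 = 34.5.
χ² = (21−21.85)²/21.85 + (27−24.15)²/24.15 + (16−19.55)²/19.55 + (17−14.95)²/14.95 + (34−34.5)²/34.5
   = 0.0331 + 0.3363 + 0.6446 + 0.2811 + 0.0072
Sum = 1.302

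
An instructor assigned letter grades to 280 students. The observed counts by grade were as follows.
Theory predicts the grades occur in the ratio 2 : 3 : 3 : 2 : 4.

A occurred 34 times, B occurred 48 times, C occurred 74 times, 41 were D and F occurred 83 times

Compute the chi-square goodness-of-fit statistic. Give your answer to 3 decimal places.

Ratio total = 14. Expected counts: 280×2/14 = 40, 280×3/14 = 60, 280×3/14 = 60, 280×2/14 = 40, 280×4/14 = 80.
cat         O        E   (O−E)²/E
A          34       40     0.9000
B          48       60     2.4000
C          74       60     3.2667
D          41       40     0.0250
F          83       80     0.1125
Sum = 6.704

6.704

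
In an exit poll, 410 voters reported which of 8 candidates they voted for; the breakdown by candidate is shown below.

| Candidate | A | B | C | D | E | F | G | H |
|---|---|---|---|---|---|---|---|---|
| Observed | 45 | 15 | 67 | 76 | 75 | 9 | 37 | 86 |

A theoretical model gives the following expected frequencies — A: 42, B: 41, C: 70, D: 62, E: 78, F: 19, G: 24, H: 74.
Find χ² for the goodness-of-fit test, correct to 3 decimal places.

34.358

A: (45 − 42)²/42 = 9/42 = 0.2143
B: (15 − 41)²/41 = 676/41 = 16.4878
C: (67 − 70)²/70 = 9/70 = 0.1286
D: (76 − 62)²/62 = 196/62 = 3.1613
E: (75 − 78)²/78 = 9/78 = 0.1154
F: (9 − 19)²/19 = 100/19 = 5.2632
G: (37 − 24)²/24 = 169/24 = 7.0417
H: (86 − 74)²/74 = 144/74 = 1.9459
Sum = 34.358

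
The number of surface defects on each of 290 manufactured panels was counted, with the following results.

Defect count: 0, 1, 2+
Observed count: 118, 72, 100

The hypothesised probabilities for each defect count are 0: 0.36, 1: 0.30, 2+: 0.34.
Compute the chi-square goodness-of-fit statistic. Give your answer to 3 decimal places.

4.378

Expected counts E_i = n·p_i: 290×0.36 = 104.4, 290×0.30 = 87, 290×0.34 = 98.6.
0: (118 − 104.4)²/104.4 = 184.96/104.4 = 1.7716
1: (72 − 87)²/87 = 225/87 = 2.5862
2+: (100 − 98.6)²/98.6 = 1.96/98.6 = 0.0199
Sum = 4.378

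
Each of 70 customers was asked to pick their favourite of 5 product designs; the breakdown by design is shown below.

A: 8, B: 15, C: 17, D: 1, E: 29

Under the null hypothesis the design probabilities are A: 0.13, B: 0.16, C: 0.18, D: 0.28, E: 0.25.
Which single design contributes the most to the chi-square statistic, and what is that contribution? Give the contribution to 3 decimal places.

Expected counts E_i = n·p_i: 70×0.13 = 9.1, 70×0.16 = 11.2, 70×0.18 = 12.6, 70×0.28 = 19.6, 70×0.25 = 17.5.
χ² = (8−9.1)²/9.1 + (15−11.2)²/11.2 + (17−12.6)²/12.6 + (1−19.6)²/19.6 + (29−17.5)²/17.5
   = 0.1330 + 1.2893 + 1.5365 + 17.6510 + 7.5571
The largest term is for D: 17.651.

D, 17.651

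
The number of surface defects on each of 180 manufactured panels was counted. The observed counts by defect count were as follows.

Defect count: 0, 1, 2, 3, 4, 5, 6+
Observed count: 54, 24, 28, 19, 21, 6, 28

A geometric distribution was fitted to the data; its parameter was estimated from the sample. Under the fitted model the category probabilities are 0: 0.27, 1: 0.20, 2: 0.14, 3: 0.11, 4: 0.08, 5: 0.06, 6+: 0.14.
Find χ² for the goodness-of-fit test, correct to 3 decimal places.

Expected counts E_i = n·p_i: 180×0.27 = 48.6, 180×0.20 = 36, 180×0.14 = 25.2, 180×0.11 = 19.8, 180×0.08 = 14.4, 180×0.06 = 10.8, 180×0.14 = 25.2.
cat         O        E   (O−E)²/E
0          54     48.6     0.6000
1          24       36     4.0000
2          28     25.2     0.3111
3          19     19.8     0.0323
4          21     14.4     3.0250
5           6     10.8     2.1333
6+         28     25.2     0.3111
Sum = 10.413

10.413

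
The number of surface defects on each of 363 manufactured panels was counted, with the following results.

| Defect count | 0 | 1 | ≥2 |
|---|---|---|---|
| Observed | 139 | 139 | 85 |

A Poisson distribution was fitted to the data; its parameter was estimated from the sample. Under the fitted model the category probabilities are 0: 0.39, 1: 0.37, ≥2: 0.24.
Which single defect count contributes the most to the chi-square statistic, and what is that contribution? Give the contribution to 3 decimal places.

1, 0.164

Expected counts E_i = n·p_i: 363×0.39 = 141.57, 363×0.37 = 134.31, 363×0.24 = 87.12.
cat         O        E   (O−E)²/E
0         139   141.57     0.0467
1         139   134.31     0.1638
≥2         85    87.12     0.0516
The largest term is for 1: 0.164.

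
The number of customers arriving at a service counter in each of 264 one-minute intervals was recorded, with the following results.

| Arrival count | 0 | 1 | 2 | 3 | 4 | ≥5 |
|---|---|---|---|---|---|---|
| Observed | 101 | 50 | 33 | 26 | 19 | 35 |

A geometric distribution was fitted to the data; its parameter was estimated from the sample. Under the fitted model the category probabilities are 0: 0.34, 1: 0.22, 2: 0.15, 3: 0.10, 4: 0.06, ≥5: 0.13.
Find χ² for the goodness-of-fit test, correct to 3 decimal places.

4.282

Expected counts E_i = n·p_i: 264×0.34 = 89.76, 264×0.22 = 58.08, 264×0.15 = 39.6, 264×0.10 = 26.4, 264×0.06 = 15.84, 264×0.13 = 34.32.
χ² = (101−89.76)²/89.76 + (50−58.08)²/58.08 + (33−39.6)²/39.6 + (26−26.4)²/26.4 + (19−15.84)²/15.84 + (35−34.32)²/34.32
   = 1.4075 + 1.1241 + 1.1000 + 0.0061 + 0.6304 + 0.0135
Sum = 4.282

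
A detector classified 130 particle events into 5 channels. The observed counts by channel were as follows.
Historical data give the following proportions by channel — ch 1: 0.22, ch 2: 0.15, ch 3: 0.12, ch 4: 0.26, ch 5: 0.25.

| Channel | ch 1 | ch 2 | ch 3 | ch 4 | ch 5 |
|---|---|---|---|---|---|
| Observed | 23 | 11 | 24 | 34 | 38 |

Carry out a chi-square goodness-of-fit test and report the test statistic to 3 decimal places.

Expected counts E_i = n·p_i: 130×0.22 = 28.6, 130×0.15 = 19.5, 130×0.12 = 15.6, 130×0.26 = 33.8, 130×0.25 = 32.5.
χ² = (23−28.6)²/28.6 + (11−19.5)²/19.5 + (24−15.6)²/15.6 + (34−33.8)²/33.8 + (38−32.5)²/32.5
   = 1.0965 + 3.7051 + 4.5231 + 0.0012 + 0.9308
Sum = 10.257

10.257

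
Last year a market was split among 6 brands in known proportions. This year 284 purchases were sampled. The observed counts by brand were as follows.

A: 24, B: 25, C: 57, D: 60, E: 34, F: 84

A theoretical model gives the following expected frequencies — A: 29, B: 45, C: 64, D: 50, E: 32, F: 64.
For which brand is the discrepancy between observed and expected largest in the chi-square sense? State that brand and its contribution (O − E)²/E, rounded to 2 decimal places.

cat         O        E   (O−E)²/E
A          24       29      0.862
B          25       45      8.889
C          57       64      0.766
D          60       50      2.000
E          34       32      0.125
F          84       64      6.250
The largest term is for B: 8.89.

B, 8.89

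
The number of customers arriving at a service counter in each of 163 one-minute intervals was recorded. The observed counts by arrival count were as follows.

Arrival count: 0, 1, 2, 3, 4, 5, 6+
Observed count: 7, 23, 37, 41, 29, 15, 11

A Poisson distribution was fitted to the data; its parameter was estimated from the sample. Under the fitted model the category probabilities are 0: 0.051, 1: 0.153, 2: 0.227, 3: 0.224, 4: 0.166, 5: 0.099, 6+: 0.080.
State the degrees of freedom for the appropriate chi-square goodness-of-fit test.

There are k = 7 categories and 1 parameter estimated from the data, so df = 7 − 1 − 1 = 5.

5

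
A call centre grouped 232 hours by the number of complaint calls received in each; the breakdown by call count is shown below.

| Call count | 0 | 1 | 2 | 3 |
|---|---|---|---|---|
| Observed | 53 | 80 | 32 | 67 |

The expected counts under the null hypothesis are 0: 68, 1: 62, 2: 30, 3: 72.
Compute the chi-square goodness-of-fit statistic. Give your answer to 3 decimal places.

9.015

cat         O        E   (O−E)²/E
0          53       68     3.3088
1          80       62     5.2258
2          32       30     0.1333
3          67       72     0.3472
Sum = 9.015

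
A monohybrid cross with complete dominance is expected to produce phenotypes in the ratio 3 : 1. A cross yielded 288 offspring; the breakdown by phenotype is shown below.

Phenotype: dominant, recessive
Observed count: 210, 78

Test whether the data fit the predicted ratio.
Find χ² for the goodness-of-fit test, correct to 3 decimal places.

0.667

Ratio total = 4. Expected counts: 288×3/4 = 216, 288×1/4 = 72.
dominant: (210 − 216)²/216 = 36/216 = 0.1667
recessive: (78 − 72)²/72 = 36/72 = 0.5000
Sum = 0.667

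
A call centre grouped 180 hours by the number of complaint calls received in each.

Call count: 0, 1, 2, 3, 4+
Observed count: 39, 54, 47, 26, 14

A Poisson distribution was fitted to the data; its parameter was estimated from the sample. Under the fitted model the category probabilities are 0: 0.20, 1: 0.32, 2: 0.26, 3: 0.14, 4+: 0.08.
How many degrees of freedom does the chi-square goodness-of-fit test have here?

There are k = 5 categories and 1 parameter estimated from the data, so df = 5 − 1 − 1 = 3.

3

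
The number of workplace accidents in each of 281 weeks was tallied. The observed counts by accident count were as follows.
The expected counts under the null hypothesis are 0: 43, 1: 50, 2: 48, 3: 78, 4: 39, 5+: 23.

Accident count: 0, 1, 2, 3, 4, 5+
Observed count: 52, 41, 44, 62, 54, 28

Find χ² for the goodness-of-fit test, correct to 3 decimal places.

0: (52 − 43)²/43 = 81/43 = 1.8837
1: (41 − 50)²/50 = 81/50 = 1.6200
2: (44 − 48)²/48 = 16/48 = 0.3333
3: (62 − 78)²/78 = 256/78 = 3.2821
4: (54 − 39)²/39 = 225/39 = 5.7692
5+: (28 − 23)²/23 = 25/23 = 1.0870
Sum = 13.975

13.975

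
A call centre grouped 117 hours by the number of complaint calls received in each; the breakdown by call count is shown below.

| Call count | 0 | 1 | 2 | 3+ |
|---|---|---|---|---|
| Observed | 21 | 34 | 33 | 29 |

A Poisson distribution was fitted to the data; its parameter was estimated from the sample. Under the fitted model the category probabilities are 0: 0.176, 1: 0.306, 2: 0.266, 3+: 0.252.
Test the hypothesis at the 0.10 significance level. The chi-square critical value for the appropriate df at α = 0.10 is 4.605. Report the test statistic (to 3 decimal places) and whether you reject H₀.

0.220; do not reject

Expected counts E_i = n·p_i: 117×0.176 = 20.592, 117×0.306 = 35.802, 117×0.266 = 31.122, 117×0.252 = 29.484.
0: (21 − 20.592)²/20.592 = 0.166464/20.592 = 0.0081
1: (34 − 35.802)²/35.802 = 3.247204/35.802 = 0.0907
2: (33 − 31.122)²/31.122 = 3.526884/31.122 = 0.1133
3+: (29 − 29.484)²/29.484 = 0.234256/29.484 = 0.0079
Sum = 0.220
df = 2. Since 0.220 < 4.605, we do not reject H₀.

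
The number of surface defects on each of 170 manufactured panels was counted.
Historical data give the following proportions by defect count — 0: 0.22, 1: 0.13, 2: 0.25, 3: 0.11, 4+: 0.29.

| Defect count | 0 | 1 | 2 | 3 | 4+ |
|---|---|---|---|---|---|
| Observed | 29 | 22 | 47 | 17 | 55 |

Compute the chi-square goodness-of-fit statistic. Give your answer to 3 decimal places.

3.177

Expected counts E_i = n·p_i: 170×0.22 = 37.4, 170×0.13 = 22.1, 170×0.25 = 42.5, 170×0.11 = 18.7, 170×0.29 = 49.3.
cat         O        E   (O−E)²/E
0          29     37.4     1.8866
1          22     22.1     0.0005
2          47     42.5     0.4765
3          17     18.7     0.1545
4+         55     49.3     0.6590
Sum = 3.177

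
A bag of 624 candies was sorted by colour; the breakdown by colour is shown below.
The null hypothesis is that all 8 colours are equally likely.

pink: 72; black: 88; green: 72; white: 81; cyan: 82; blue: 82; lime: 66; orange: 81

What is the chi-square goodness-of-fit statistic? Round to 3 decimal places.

Expected count for each of the 8 categories: 624/8 = 78.
cat         O        E   (O−E)²/E
pink       72       78     0.4615
black      88       78     1.2821
green      72       78     0.4615
white      81       78     0.1154
cyan       82       78     0.2051
blue       82       78     0.2051
lime       66       78     1.8462
orange     81       78     0.1154
Sum = 4.692

4.692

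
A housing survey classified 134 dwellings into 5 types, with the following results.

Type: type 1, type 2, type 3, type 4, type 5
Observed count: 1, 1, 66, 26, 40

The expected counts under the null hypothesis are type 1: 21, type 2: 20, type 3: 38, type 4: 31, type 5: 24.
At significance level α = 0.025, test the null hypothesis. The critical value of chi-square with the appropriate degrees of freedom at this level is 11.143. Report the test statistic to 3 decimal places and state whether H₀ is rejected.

69.202; reject

type 1: (1 − 21)²/21 = 400/21 = 19.0476
type 2: (1 − 20)²/20 = 361/20 = 18.0500
type 3: (66 − 38)²/38 = 784/38 = 20.6316
type 4: (26 − 31)²/31 = 25/31 = 0.8065
type 5: (40 − 24)²/24 = 256/24 = 10.6667
Sum = 69.202
df = 4. Since 69.202 > 11.143, we reject H₀.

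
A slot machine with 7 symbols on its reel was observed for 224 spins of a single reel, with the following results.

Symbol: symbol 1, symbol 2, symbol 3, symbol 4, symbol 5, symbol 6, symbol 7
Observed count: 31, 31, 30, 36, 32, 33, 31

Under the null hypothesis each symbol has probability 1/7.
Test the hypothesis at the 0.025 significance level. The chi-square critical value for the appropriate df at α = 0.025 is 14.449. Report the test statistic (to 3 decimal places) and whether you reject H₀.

0.750; do not reject

Under H₀ each category has probability 1/7, so each expected count is 224/7 = 32.
χ² = (31−32)²/32 + (31−32)²/32 + (30−32)²/32 + (36−32)²/32 + (32−32)²/32 + (33−32)²/32 + (31−32)²/32
   = 0.0313 + 0.0313 + 0.1250 + 0.5000 + 0.0000 + 0.0313 + 0.0313
Sum = 0.750
df = 6. Since 0.750 < 14.449, we do not reject H₀.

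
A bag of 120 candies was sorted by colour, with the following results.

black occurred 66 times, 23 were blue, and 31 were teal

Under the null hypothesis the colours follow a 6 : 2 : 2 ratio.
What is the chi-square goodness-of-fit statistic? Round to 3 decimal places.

Ratio total = 10. Expected counts: 120×6/10 = 72, 120×2/10 = 24, 120×2/10 = 24.
cat         O        E   (O−E)²/E
black      66       72     0.5000
blue       23       24     0.0417
teal       31       24     2.0417
Sum = 2.583

2.583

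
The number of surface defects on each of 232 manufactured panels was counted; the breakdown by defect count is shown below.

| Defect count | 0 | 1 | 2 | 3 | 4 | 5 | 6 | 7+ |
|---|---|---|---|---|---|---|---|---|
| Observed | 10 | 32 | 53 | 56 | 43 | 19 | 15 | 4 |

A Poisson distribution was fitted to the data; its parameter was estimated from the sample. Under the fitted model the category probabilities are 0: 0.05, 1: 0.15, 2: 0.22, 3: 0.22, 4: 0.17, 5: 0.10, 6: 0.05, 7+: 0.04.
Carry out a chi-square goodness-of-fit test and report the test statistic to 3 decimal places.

6.086

Expected counts E_i = n·p_i: 232×0.05 = 11.6, 232×0.15 = 34.8, 232×0.22 = 51.04, 232×0.22 = 51.04, 232×0.17 = 39.44, 232×0.10 = 23.2, 232×0.05 = 11.6, 232×0.04 = 9.28.
0: (10 − 11.6)²/11.6 = 2.56/11.6 = 0.2207
1: (32 − 34.8)²/34.8 = 7.84/34.8 = 0.2253
2: (53 − 51.04)²/51.04 = 3.8416/51.04 = 0.0753
3: (56 − 51.04)²/51.04 = 24.6016/51.04 = 0.4820
4: (43 − 39.44)²/39.44 = 12.6736/39.44 = 0.3213
5: (19 − 23.2)²/23.2 = 17.64/23.2 = 0.7603
6: (15 − 11.6)²/11.6 = 11.56/11.6 = 0.9966
7+: (4 − 9.28)²/9.28 = 27.8784/9.28 = 3.0041
Sum = 6.086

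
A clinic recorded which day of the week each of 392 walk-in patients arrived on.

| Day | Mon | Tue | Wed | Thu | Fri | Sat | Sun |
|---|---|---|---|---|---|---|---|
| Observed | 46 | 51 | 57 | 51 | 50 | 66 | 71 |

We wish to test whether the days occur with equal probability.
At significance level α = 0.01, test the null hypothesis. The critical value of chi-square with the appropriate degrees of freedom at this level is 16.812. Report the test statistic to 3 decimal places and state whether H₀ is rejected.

9.143; do not reject

Expected count for each of the 7 categories: 392/7 = 56.
cat         O        E   (O−E)²/E
Mon        46       56     1.7857
Tue        51       56     0.4464
Wed        57       56     0.0179
Thu        51       56     0.4464
Fri        50       56     0.6429
Sat        66       56     1.7857
Sun        71       56     4.0179
Sum = 9.143
df = 6. Since 9.143 < 16.812, we do not reject H₀.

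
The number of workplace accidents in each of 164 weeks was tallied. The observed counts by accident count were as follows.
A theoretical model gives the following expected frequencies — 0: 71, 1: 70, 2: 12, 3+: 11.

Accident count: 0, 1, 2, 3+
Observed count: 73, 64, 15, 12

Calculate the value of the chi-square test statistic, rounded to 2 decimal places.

0: (73 − 71)²/71 = 4/71 = 0.056
1: (64 − 70)²/70 = 36/70 = 0.514
2: (15 − 12)²/12 = 9/12 = 0.750
3+: (12 − 11)²/11 = 1/11 = 0.091
Sum = 1.41

1.41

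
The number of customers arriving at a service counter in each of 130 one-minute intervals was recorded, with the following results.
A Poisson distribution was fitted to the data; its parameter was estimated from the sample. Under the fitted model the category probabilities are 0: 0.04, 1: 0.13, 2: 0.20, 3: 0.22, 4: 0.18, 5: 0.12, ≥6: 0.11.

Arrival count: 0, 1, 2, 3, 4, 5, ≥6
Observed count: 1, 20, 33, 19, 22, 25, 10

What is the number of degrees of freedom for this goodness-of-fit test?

There are k = 7 categories and 1 parameter estimated from the data, so df = 7 − 1 − 1 = 5.

5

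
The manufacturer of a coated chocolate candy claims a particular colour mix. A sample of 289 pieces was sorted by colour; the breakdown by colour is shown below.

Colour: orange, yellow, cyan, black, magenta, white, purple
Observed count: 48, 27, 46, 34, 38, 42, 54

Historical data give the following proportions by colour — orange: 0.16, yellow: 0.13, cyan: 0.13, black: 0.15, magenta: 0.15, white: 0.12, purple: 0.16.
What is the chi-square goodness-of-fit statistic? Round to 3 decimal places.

10.457

Expected counts E_i = n·p_i: 289×0.16 = 46.24, 289×0.13 = 37.57, 289×0.13 = 37.57, 289×0.15 = 43.35, 289×0.15 = 43.35, 289×0.12 = 34.68, 289×0.16 = 46.24.
orange: (48 − 46.24)²/46.24 = 3.0976/46.24 = 0.0670
yellow: (27 − 37.57)²/37.57 = 111.7249/37.57 = 2.9738
cyan: (46 − 37.57)²/37.57 = 71.0649/37.57 = 1.8915
black: (34 − 43.35)²/43.35 = 87.4225/43.35 = 2.0167
magenta: (38 − 43.35)²/43.35 = 28.6225/43.35 = 0.6603
white: (42 − 34.68)²/34.68 = 53.5824/34.68 = 1.5451
purple: (54 − 46.24)²/46.24 = 60.2176/46.24 = 1.3023
Sum = 10.457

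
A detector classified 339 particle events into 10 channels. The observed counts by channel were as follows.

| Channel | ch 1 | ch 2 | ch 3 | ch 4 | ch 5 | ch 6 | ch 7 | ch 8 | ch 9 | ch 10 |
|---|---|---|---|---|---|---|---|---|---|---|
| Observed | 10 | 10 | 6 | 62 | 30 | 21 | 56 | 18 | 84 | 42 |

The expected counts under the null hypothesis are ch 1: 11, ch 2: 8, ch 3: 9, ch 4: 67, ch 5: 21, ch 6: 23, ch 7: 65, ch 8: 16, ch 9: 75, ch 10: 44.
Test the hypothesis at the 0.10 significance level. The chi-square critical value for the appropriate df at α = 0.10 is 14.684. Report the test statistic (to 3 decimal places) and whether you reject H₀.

8.662; do not reject

χ² = (10−11)²/11 + (10−8)²/8 + (6−9)²/9 + (62−67)²/67 + (30−21)²/21 + (21−23)²/23 + (56−65)²/65 + (18−16)²/16 + (84−75)²/75 + (42−44)²/44
   = 0.0909 + 0.5000 + 1.0000 + 0.3731 + 3.8571 + 0.1739 + 1.2462 + 0.2500 + 1.0800 + 0.0909
Sum = 8.662
df = 9. Since 8.662 < 14.684, we do not reject H₀.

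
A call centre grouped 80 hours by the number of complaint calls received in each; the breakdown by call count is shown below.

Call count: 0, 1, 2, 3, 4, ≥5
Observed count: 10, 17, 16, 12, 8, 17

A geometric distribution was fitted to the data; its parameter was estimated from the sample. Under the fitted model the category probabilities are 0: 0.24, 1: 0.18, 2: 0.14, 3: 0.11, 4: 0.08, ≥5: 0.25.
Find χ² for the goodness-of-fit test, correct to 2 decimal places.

8.95

Expected counts E_i = n·p_i: 80×0.24 = 19.2, 80×0.18 = 14.4, 80×0.14 = 11.2, 80×0.11 = 8.8, 80×0.08 = 6.4, 80×0.25 = 20.
cat         O        E   (O−E)²/E
0          10     19.2      4.408
1          17     14.4      0.469
2          16     11.2      2.057
3          12      8.8      1.164
4           8      6.4      0.400
≥5         17       20      0.450
Sum = 8.95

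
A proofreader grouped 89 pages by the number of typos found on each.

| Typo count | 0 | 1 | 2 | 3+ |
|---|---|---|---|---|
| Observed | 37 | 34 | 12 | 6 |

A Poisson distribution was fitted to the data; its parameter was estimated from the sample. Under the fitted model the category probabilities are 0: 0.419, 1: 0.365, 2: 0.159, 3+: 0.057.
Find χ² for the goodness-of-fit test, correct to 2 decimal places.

Expected counts E_i = n·p_i: 89×0.419 = 37.291, 89×0.365 = 32.485, 89×0.159 = 14.151, 89×0.057 = 5.073.
0: (37 − 37.291)²/37.291 = 0.084681/37.291 = 0.002
1: (34 − 32.485)²/32.485 = 2.295225/32.485 = 0.071
2: (12 − 14.151)²/14.151 = 4.626801/14.151 = 0.327
3+: (6 − 5.073)²/5.073 = 0.859329/5.073 = 0.169
Sum = 0.57

0.57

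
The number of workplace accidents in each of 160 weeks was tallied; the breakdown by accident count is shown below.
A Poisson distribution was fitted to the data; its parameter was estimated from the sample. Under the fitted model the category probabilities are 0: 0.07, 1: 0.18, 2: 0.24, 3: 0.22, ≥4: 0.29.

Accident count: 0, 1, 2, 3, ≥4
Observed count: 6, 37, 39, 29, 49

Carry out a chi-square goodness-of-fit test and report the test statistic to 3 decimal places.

5.996

Expected counts E_i = n·p_i: 160×0.07 = 11.2, 160×0.18 = 28.8, 160×0.24 = 38.4, 160×0.22 = 35.2, 160×0.29 = 46.4.
χ² = (6−11.2)²/11.2 + (37−28.8)²/28.8 + (39−38.4)²/38.4 + (29−35.2)²/35.2 + (49−46.4)²/46.4
   = 2.4143 + 2.3347 + 0.0094 + 1.0920 + 0.1457
Sum = 5.996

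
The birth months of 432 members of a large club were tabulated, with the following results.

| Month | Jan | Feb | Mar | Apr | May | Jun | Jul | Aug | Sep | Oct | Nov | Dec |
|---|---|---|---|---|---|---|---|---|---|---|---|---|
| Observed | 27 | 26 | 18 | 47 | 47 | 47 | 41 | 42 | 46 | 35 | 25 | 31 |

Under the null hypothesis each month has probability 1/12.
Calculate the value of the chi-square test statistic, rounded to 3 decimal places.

32.667

Expected count for each of the 12 categories: 432/12 = 36.
Jan: (27 − 36)²/36 = 81/36 = 2.2500
Feb: (26 − 36)²/36 = 100/36 = 2.7778
Mar: (18 − 36)²/36 = 324/36 = 9.0000
Apr: (47 − 36)²/36 = 121/36 = 3.3611
May: (47 − 36)²/36 = 121/36 = 3.3611
Jun: (47 − 36)²/36 = 121/36 = 3.3611
Jul: (41 − 36)²/36 = 25/36 = 0.6944
Aug: (42 − 36)²/36 = 36/36 = 1.0000
Sep: (46 − 36)²/36 = 100/36 = 2.7778
Oct: (35 − 36)²/36 = 1/36 = 0.0278
Nov: (25 − 36)²/36 = 121/36 = 3.3611
Dec: (31 − 36)²/36 = 25/36 = 0.6944
Sum = 32.667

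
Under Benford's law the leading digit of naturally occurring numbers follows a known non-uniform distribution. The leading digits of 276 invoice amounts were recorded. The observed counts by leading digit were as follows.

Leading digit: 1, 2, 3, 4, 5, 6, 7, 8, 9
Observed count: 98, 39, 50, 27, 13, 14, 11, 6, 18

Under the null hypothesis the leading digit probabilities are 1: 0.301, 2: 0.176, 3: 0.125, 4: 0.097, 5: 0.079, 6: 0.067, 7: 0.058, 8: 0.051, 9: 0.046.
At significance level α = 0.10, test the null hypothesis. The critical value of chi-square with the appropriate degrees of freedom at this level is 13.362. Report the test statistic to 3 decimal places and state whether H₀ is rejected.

24.597; reject

Expected counts E_i = n·p_i: 276×0.301 = 83.076, 276×0.176 = 48.576, 276×0.125 = 34.5, 276×0.097 = 26.772, 276×0.079 = 21.804, 276×0.067 = 18.492, 276×0.058 = 16.008, 276×0.051 = 14.076, 276×0.046 = 12.696.
1: (98 − 83.076)²/83.076 = 222.725776/83.076 = 2.6810
2: (39 − 48.576)²/48.576 = 91.699776/48.576 = 1.8878
3: (50 − 34.5)²/34.5 = 240.25/34.5 = 6.9638
4: (27 − 26.772)²/26.772 = 0.051984/26.772 = 0.0019
5: (13 − 21.804)²/21.804 = 77.510416/21.804 = 3.5549
6: (14 − 18.492)²/18.492 = 20.178064/18.492 = 1.0912
7: (11 − 16.008)²/16.008 = 25.080064/16.008 = 1.5667
8: (6 − 14.076)²/14.076 = 65.221776/14.076 = 4.6335
9: (18 − 12.696)²/12.696 = 28.132416/12.696 = 2.2158
Sum = 24.597
df = 8. Since 24.597 > 13.362, we reject H₀.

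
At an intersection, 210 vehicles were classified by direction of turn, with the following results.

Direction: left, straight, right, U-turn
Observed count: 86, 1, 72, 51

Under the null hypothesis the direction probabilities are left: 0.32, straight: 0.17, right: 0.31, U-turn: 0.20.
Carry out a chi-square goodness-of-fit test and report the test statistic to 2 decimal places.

41.65

Expected counts E_i = n·p_i: 210×0.32 = 67.2, 210×0.17 = 35.7, 210×0.31 = 65.1, 210×0.20 = 42.
left: (86 − 67.2)²/67.2 = 353.44/67.2 = 5.260
straight: (1 − 35.7)²/35.7 = 1204.09/35.7 = 33.728
right: (72 − 65.1)²/65.1 = 47.61/65.1 = 0.731
U-turn: (51 − 42)²/42 = 81/42 = 1.929
Sum = 41.65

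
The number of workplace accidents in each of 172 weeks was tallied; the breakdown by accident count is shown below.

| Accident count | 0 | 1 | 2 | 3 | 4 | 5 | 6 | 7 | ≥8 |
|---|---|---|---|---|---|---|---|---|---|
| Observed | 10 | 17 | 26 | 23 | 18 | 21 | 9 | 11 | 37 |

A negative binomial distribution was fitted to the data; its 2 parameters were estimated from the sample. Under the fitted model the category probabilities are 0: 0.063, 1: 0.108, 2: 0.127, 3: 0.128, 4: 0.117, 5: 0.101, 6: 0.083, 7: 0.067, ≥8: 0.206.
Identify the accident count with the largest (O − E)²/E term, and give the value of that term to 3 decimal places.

Expected counts E_i = n·p_i: 172×0.063 = 10.836, 172×0.108 = 18.576, 172×0.127 = 21.844, 172×0.128 = 22.016, 172×0.117 = 20.124, 172×0.101 = 17.372, 172×0.083 = 14.276, 172×0.067 = 11.524, 172×0.206 = 35.432.
χ² = (10−10.836)²/10.836 + (17−18.576)²/18.576 + (26−21.844)²/21.844 + (23−22.016)²/22.016 + (18−20.124)²/20.124 + (21−17.372)²/17.372 + (9−14.276)²/14.276 + (11−11.524)²/11.524 + (37−35.432)²/35.432
   = 0.0645 + 0.1337 + 0.7907 + 0.0440 + 0.2242 + 0.7577 + 1.9499 + 0.0238 + 0.0694
The largest term is for 6: 1.950.

6, 1.950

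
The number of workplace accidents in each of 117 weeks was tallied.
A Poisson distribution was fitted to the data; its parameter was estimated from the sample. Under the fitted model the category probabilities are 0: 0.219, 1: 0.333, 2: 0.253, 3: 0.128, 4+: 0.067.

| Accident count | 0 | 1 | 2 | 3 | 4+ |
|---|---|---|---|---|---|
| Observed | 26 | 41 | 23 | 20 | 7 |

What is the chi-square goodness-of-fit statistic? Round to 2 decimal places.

Expected counts E_i = n·p_i: 117×0.219 = 25.623, 117×0.333 = 38.961, 117×0.253 = 29.601, 117×0.128 = 14.976, 117×0.067 = 7.839.
χ² = (26−25.623)²/25.623 + (41−38.961)²/38.961 + (23−29.601)²/29.601 + (20−14.976)²/14.976 + (7−7.839)²/7.839
   = 0.006 + 0.107 + 1.472 + 1.685 + 0.090
Sum = 3.36

3.36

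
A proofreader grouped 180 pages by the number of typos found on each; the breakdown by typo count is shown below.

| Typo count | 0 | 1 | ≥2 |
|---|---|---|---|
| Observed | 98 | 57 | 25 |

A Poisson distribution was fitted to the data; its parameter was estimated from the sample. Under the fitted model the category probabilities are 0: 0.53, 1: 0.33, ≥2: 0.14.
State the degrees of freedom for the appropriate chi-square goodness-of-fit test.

1

There are k = 3 categories and 1 parameter estimated from the data, so df = 3 − 1 − 1 = 1.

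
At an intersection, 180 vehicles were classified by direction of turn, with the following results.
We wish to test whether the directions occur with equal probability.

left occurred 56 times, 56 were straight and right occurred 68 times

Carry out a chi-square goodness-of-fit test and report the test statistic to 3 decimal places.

1.600

Expected count for each of the 3 categories: 180/3 = 60.
left: (56 − 60)²/60 = 16/60 = 0.2667
straight: (56 − 60)²/60 = 16/60 = 0.2667
right: (68 − 60)²/60 = 64/60 = 1.0667
Sum = 1.600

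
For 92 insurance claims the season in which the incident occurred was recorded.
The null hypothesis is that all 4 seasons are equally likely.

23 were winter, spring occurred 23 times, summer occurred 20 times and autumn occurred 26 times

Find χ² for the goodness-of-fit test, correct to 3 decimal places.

Under H₀ each category has probability 1/4, so each expected count is 92/4 = 23.
winter: (23 − 23)²/23 = 0/23 = 0.0000
spring: (23 − 23)²/23 = 0/23 = 0.0000
summer: (20 − 23)²/23 = 9/23 = 0.3913
autumn: (26 − 23)²/23 = 9/23 = 0.3913
Sum = 0.783

0.783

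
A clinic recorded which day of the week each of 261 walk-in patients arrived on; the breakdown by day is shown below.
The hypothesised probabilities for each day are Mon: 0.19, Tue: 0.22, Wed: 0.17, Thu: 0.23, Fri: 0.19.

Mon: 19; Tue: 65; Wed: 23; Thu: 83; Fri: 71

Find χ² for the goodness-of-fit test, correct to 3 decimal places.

48.196

Expected counts E_i = n·p_i: 261×0.19 = 49.59, 261×0.22 = 57.42, 261×0.17 = 44.37, 261×0.23 = 60.03, 261×0.19 = 49.59.
χ² = (19−49.59)²/49.59 + (65−57.42)²/57.42 + (23−44.37)²/44.37 + (83−60.03)²/60.03 + (71−49.59)²/49.59
   = 18.8697 + 1.0006 + 10.2925 + 8.7893 + 9.2436
Sum = 48.196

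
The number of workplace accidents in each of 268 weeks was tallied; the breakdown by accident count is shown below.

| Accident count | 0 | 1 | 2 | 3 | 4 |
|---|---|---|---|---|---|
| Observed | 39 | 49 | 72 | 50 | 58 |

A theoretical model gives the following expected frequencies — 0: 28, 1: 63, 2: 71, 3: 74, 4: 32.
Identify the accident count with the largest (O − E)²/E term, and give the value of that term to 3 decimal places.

4, 21.125

0: (39 − 28)²/28 = 121/28 = 4.3214
1: (49 − 63)²/63 = 196/63 = 3.1111
2: (72 − 71)²/71 = 1/71 = 0.0141
3: (50 − 74)²/74 = 576/74 = 7.7838
4: (58 − 32)²/32 = 676/32 = 21.1250
The largest term is for 4: 21.125.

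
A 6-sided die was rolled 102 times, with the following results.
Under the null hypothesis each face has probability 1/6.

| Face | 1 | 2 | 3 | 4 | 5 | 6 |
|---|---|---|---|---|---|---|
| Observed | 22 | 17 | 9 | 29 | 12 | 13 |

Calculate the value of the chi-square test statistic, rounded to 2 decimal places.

16.12

Expected count for each of the 6 categories: 102/6 = 17.
1: (22 − 17)²/17 = 25/17 = 1.471
2: (17 − 17)²/17 = 0/17 = 0.000
3: (9 − 17)²/17 = 64/17 = 3.765
4: (29 − 17)²/17 = 144/17 = 8.471
5: (12 − 17)²/17 = 25/17 = 1.471
6: (13 − 17)²/17 = 16/17 = 0.941
Sum = 16.12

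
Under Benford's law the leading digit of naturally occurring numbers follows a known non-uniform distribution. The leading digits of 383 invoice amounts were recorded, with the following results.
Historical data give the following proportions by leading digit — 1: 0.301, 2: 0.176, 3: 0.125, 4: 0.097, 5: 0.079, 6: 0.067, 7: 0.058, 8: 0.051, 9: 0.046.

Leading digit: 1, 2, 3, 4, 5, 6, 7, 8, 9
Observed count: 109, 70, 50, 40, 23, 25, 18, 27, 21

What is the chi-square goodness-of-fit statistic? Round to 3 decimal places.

6.816

Expected counts E_i = n·p_i: 383×0.301 = 115.283, 383×0.176 = 67.408, 383×0.125 = 47.875, 383×0.097 = 37.151, 383×0.079 = 30.257, 383×0.067 = 25.661, 383×0.058 = 22.214, 383×0.051 = 19.533, 383×0.046 = 17.618.
cat         O        E   (O−E)²/E
1         109  115.283     0.3424
2          70   67.408     0.0997
3          50   47.875     0.0943
4          40   37.151     0.2185
5          23   30.257     1.7406
6          25   25.661     0.0170
7          18   22.214     0.7994
8          27   19.533     2.8545
9          21   17.618     0.6492
Sum = 6.816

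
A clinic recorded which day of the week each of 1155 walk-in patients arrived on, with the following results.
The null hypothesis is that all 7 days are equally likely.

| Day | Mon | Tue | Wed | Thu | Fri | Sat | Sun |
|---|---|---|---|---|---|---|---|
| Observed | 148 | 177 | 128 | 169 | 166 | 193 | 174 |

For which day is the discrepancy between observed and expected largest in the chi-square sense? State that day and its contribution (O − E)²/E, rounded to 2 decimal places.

Wed, 8.30

Under H₀ each category has probability 1/7, so each expected count is 1155/7 = 165.
cat         O        E   (O−E)²/E
Mon       148      165      1.752
Tue       177      165      0.873
Wed       128      165      8.297
Thu       169      165      0.097
Fri       166      165      0.006
Sat       193      165      4.752
Sun       174      165      0.491
The largest term is for Wed: 8.30.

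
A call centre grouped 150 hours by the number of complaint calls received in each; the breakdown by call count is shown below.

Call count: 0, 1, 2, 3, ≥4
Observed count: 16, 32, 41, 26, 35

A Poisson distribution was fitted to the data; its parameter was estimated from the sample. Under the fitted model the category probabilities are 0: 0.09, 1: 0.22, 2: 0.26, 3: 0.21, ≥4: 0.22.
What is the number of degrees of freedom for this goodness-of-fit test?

3

There are k = 5 categories and 1 parameter estimated from the data, so df = 5 − 1 − 1 = 3.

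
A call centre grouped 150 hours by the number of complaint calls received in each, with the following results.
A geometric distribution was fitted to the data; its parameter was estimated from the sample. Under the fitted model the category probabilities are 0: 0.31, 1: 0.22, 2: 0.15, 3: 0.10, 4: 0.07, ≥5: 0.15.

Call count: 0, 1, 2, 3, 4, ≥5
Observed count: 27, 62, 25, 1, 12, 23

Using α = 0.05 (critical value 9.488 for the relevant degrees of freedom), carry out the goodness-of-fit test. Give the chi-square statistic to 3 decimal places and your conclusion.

Expected counts E_i = n·p_i: 150×0.31 = 46.5, 150×0.22 = 33, 150×0.15 = 22.5, 150×0.10 = 15, 150×0.07 = 10.5, 150×0.15 = 22.5.
cat         O        E   (O−E)²/E
0          27     46.5     8.1774
1          62       33    25.4848
2          25     22.5     0.2778
3           1       15    13.0667
4          12     10.5     0.2143
≥5         23     22.5     0.0111
Sum = 47.232
df = 4. Since 47.232 > 9.488, we reject H₀.

47.232; reject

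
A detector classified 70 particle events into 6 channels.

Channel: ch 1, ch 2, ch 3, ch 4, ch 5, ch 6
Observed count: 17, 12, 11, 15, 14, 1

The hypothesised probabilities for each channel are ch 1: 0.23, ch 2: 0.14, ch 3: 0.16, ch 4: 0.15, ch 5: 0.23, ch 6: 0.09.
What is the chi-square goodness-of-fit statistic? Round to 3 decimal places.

Expected counts E_i = n·p_i: 70×0.23 = 16.1, 70×0.14 = 9.8, 70×0.16 = 11.2, 70×0.15 = 10.5, 70×0.23 = 16.1, 70×0.09 = 6.3.
cat         O        E   (O−E)²/E
ch 1       17     16.1     0.0503
ch 2       12      9.8     0.4939
ch 3       11     11.2     0.0036
ch 4       15     10.5     1.9286
ch 5       14     16.1     0.2739
ch 6        1      6.3     4.4587
Sum = 7.209

7.209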